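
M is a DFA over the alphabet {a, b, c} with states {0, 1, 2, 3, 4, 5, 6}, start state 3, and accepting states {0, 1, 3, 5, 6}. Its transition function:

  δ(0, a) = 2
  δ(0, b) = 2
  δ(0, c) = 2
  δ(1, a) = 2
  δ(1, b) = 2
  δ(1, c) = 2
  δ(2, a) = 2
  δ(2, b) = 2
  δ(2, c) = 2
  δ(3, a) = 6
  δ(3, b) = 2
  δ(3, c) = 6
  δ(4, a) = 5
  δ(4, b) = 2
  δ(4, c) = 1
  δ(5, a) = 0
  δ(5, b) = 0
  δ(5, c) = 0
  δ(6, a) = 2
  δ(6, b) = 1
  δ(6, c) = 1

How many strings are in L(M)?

7

The useful subgraph on states {1, 3, 6} is acyclic, so L(M) is finite; the longest accepting path visits 3 useful states, giving maximum string length 2.
Counting accepting paths from 3 by length: 1 of length 0, 2 of length 1, 4 of length 2. Total 7.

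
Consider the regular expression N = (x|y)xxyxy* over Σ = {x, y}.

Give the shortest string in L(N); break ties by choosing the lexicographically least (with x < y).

xxxyx

By inspection of the expression, no string of length less than 5 matches, and xxxyx is the lexicographically first match of length 5.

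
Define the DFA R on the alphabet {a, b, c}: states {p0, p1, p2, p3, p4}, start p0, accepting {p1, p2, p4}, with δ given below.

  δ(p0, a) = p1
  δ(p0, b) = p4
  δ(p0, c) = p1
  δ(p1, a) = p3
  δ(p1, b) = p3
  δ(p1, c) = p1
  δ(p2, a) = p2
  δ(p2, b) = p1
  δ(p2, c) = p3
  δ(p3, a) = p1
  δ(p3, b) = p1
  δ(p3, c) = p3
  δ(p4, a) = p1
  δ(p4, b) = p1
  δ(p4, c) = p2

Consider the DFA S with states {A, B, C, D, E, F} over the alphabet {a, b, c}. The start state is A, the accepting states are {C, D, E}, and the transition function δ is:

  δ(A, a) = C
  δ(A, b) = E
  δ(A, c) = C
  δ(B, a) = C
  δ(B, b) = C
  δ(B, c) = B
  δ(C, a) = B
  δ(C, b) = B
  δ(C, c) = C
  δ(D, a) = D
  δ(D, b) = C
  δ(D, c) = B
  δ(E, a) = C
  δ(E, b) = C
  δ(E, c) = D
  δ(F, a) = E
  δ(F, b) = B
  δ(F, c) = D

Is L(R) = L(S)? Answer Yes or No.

Exploring the product automaton R × S from the start pair (p0, A), following both machines on each input symbol, reaches 5 state pairs: (p0, A), (p1, C), (p4, E), (p3, B), (p2, D).
R accepts in {p1, p2, p4} and S accepts in {C, D, E}. In every reachable pair the two components are either both accepting — (p1, C), (p4, E), (p2, D) — or both non-accepting, so no string is accepted by exactly one of the machines: L(R) \ L(S) and L(S) \ L(R) are both empty.
Hence every string is accepted by R iff it is accepted by S, and the two languages coincide.

Yes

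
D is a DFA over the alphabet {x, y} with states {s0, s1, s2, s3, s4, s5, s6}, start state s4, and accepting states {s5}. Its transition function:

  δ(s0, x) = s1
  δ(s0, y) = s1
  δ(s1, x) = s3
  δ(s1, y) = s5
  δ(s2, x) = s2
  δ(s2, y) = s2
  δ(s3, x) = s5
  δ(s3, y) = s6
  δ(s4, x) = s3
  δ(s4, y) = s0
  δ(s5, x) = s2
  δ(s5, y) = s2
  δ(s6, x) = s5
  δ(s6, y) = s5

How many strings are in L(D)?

11

The useful subgraph on states {s0, s1, s3, s4, s5, s6} is acyclic, so L(D) is finite; the longest accepting path visits 6 useful states, giving maximum string length 5.
Counting accepting paths from s4 by length: 1 of length 2, 4 of length 3, 2 of length 4, 4 of length 5. Total 11.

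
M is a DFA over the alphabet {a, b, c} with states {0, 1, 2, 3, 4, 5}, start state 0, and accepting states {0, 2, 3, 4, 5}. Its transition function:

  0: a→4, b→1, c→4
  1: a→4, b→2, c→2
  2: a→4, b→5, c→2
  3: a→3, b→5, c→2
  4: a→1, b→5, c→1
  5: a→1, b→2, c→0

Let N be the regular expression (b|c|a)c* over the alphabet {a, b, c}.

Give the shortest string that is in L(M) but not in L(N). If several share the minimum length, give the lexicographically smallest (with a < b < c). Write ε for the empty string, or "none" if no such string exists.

ε

The empty string ε is accepted by M but not by N.
Since ε is the unique shortest string, it is the required witness.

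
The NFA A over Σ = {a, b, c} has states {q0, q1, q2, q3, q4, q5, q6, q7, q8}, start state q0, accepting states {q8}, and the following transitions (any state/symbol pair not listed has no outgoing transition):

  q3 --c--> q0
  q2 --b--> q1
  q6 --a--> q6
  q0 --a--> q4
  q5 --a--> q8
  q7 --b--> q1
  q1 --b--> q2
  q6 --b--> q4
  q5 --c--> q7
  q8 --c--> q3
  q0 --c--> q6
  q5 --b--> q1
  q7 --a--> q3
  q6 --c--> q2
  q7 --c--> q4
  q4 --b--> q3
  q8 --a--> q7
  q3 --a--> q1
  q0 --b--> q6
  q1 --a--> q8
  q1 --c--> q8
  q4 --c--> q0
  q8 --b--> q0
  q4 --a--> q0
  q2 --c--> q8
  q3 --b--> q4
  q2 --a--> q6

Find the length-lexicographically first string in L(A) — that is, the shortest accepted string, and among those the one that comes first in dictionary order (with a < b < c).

bcc

A breadth-first search from q0 reaches an accepting state first via the path q0 → q6 → q2 → q8 on input bcc.
No string of length < 3 is accepted (BFS exhausts all shorter strings without reaching an accepting state), and bcc is the lexicographically least accepting string of length 3.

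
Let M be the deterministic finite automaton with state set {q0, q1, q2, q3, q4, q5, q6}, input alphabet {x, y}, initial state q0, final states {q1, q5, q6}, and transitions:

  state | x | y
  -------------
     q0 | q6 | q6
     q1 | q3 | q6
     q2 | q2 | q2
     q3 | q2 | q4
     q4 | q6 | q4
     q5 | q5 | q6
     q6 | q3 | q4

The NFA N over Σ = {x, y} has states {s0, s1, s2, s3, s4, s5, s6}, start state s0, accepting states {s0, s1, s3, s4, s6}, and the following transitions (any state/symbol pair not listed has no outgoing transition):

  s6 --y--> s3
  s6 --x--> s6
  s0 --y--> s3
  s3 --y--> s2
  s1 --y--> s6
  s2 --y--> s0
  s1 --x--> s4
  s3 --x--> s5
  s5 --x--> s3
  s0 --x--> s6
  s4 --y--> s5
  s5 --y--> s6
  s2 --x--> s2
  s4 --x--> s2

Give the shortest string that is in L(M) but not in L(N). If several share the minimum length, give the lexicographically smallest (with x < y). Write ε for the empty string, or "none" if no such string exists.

xyx

The string xyx is accepted by M but not by N.
No shorter string lies in the difference, and xyx is the lexicographically first length-3 string in L(M) \ L(N).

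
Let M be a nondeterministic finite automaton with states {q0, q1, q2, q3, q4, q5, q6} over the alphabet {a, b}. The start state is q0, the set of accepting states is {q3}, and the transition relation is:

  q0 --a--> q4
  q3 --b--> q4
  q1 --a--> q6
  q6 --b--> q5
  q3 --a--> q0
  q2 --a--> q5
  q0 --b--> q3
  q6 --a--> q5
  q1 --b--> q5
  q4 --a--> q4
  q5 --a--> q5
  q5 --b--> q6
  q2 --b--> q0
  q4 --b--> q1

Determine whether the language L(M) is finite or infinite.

infinite

State q0 is reachable from the start and can reach an accepting state, and it lies on the cycle q0 → q3 → q0.
Traversing that cycle any number of times yields accepted strings of unbounded length, so the language is infinite.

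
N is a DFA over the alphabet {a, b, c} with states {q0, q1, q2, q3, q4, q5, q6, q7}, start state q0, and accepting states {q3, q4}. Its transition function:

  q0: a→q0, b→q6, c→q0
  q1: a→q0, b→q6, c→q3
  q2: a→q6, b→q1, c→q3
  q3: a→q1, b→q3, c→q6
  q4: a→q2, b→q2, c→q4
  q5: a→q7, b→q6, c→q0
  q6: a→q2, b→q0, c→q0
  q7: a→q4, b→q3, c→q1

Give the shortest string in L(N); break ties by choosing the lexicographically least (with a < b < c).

A breadth-first search from q0 reaches an accepting state first via the path q0 → q6 → q2 → q3 on input bac.
No string of length < 3 is accepted (BFS exhausts all shorter strings without reaching an accepting state), and bac is the lexicographically least accepting string of length 3.

bac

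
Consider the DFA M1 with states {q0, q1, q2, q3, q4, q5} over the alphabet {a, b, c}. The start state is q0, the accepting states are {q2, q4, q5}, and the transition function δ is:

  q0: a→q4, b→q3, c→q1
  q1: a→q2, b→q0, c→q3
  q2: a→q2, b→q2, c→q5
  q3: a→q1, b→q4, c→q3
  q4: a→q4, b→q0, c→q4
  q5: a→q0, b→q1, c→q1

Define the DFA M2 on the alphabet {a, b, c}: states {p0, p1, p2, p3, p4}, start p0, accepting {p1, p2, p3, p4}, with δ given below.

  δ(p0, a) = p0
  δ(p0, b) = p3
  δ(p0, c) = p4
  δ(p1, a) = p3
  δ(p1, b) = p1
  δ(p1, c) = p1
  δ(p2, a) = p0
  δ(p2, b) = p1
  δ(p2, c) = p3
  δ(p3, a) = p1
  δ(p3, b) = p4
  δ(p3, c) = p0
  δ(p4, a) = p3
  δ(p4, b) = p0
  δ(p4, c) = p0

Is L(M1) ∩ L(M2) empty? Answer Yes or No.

The string ac is accepted by both M1 and M2.
Hence L(M1) ∩ L(M2) ≠ ∅.

No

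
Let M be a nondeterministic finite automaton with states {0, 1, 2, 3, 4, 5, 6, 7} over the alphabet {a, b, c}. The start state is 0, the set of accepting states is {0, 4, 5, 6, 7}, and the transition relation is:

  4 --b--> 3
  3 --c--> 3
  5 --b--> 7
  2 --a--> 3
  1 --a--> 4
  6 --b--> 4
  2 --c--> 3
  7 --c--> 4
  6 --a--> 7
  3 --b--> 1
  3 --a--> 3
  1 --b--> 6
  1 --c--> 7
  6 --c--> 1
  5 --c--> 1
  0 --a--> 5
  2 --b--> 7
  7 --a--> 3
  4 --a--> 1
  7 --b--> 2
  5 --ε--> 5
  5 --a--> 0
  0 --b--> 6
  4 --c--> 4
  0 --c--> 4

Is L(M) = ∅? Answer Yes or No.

No

The empty string ε is accepted: the run 0 ends in the accepting state 0.
Since at least one string is accepted, L(M) is not empty.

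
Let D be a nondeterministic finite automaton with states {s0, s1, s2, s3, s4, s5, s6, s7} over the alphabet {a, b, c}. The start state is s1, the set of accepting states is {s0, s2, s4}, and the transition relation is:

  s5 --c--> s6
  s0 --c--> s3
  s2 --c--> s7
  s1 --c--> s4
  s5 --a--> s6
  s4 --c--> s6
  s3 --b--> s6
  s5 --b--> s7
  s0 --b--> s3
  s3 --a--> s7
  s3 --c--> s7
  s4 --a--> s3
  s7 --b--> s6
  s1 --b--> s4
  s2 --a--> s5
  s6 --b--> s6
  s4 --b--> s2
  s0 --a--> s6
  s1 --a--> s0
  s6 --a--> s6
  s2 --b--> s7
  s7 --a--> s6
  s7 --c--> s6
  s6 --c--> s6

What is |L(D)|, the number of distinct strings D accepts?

5

The useful subgraph on states {s0, s1, s2, s4} is acyclic, so L(D) is finite; the longest accepting path visits 3 useful states, giving maximum string length 2.
Counting accepting paths from s1 by length: 3 of length 1, 2 of length 2. Total 5.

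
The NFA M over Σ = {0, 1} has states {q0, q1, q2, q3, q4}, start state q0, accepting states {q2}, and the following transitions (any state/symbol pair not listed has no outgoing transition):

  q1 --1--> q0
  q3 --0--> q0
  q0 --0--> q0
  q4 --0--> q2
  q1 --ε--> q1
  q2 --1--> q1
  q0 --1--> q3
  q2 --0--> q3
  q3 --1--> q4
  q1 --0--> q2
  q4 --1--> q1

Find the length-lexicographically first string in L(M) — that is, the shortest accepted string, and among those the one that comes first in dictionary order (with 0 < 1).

110

A breadth-first search from q0 reaches an accepting state first via the path q0 → q3 → q4 → q2 on input 110.
No string of length < 3 is accepted (BFS exhausts all shorter strings without reaching an accepting state), and 110 is the lexicographically least accepting string of length 3.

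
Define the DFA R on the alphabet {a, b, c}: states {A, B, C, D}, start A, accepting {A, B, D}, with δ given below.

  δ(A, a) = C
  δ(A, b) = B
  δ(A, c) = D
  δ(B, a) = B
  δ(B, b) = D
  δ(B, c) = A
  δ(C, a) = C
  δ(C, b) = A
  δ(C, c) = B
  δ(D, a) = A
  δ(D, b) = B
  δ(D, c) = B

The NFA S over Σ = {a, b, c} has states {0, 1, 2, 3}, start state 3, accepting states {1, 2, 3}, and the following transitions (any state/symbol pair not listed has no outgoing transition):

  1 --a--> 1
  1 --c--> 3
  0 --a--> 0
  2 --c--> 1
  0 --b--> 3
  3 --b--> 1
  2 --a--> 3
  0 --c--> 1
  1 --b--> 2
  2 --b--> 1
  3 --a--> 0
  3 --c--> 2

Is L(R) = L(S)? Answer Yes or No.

Yes

Exploring the product automaton R × S from the start pair (A, 3), following both machines on each input symbol, reaches 4 state pairs: (A, 3), (C, 0), (B, 1), (D, 2).
R accepts in {A, B, D} and S accepts in {1, 2, 3}. In every reachable pair the two components are either both accepting — (A, 3), (B, 1), (D, 2) — or both non-accepting, so no string is accepted by exactly one of the machines: L(R) \ L(S) and L(S) \ L(R) are both empty.
Hence every string is accepted by R iff it is accepted by S, and the two languages coincide.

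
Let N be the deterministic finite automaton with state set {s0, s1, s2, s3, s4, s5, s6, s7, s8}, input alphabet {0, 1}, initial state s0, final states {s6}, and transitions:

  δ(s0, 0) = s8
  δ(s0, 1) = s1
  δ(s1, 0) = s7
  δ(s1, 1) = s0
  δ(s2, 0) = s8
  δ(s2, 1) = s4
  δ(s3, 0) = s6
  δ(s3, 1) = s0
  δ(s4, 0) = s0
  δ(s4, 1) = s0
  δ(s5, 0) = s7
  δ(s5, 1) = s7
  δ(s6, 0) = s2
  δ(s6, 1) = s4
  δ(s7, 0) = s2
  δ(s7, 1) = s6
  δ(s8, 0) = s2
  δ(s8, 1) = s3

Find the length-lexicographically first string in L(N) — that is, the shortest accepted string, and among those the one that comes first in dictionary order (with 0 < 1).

010

A breadth-first search from s0 reaches an accepting state first via the path s0 → s8 → s3 → s6 on input 010.
No string of length < 3 is accepted (BFS exhausts all shorter strings without reaching an accepting state), and 010 is the lexicographically least accepting string of length 3.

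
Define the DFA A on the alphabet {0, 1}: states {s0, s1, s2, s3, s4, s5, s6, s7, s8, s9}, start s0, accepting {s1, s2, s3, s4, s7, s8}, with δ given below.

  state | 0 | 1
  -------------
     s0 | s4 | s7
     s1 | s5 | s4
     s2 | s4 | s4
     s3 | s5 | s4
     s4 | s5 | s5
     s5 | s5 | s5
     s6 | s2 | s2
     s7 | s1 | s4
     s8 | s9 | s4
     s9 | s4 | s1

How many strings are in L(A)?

5

The useful subgraph on states {s0, s1, s4, s7} is acyclic, so L(A) is finite; the longest accepting path visits 4 useful states, giving maximum string length 3.
Counting accepting paths from s0 by length: 2 of length 1, 2 of length 2, 1 of length 3. Total 5.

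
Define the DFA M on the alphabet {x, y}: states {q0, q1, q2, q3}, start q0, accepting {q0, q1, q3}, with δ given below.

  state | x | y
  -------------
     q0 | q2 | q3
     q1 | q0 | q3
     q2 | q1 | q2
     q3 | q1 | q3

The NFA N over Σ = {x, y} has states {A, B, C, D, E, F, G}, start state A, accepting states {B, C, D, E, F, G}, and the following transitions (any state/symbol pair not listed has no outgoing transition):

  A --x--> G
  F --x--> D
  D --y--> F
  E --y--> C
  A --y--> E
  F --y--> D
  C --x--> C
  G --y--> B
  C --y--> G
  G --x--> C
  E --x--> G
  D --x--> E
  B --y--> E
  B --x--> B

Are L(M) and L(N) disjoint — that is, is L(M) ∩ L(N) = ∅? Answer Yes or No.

No

The string y is accepted by both M and N.
Hence L(M) ∩ L(N) ≠ ∅.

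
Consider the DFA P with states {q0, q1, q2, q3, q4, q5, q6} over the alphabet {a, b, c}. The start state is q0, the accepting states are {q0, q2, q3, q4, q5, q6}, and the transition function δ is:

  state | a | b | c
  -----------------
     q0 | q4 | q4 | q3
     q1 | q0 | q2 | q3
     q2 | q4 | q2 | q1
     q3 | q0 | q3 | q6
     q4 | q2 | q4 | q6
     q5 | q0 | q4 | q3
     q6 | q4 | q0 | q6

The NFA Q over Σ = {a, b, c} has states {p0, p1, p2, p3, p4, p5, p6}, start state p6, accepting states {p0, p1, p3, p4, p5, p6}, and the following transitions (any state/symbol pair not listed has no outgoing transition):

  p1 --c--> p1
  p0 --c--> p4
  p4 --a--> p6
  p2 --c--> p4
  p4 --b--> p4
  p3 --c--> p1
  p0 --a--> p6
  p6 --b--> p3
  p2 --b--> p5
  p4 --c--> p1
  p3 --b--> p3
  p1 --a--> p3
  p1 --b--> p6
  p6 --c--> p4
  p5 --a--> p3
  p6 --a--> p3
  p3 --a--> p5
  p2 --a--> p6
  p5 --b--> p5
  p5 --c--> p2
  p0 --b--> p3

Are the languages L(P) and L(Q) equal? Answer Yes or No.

Yes

Exploring the product automaton P × Q from the start pair (q0, p6), following both machines on each input symbol, reaches 6 state pairs: (q0, p6), (q4, p3), (q3, p4), (q2, p5), (q6, p1), (q1, p2).
P accepts in {q0, q2, q3, q4, q5, q6} and Q accepts in {p0, p1, p3, p4, p5, p6}. In every reachable pair the two components are either both accepting — (q0, p6), (q4, p3), (q3, p4), (q2, p5), (q6, p1) — or both non-accepting, so no string is accepted by exactly one of the machines: L(P) \ L(Q) and L(Q) \ L(P) are both empty.
Hence every string is accepted by P iff it is accepted by Q, and the two languages coincide.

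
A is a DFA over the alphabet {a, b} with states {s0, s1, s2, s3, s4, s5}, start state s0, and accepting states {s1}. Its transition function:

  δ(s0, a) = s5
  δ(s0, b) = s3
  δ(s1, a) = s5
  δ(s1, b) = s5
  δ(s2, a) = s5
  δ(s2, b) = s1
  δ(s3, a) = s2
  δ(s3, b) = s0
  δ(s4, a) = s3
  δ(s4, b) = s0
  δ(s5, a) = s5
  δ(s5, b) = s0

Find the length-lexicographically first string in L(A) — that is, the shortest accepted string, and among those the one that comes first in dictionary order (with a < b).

bab

A breadth-first search from s0 reaches an accepting state first via the path s0 → s3 → s2 → s1 on input bab.
No string of length < 3 is accepted (BFS exhausts all shorter strings without reaching an accepting state), and bab is the lexicographically least accepting string of length 3.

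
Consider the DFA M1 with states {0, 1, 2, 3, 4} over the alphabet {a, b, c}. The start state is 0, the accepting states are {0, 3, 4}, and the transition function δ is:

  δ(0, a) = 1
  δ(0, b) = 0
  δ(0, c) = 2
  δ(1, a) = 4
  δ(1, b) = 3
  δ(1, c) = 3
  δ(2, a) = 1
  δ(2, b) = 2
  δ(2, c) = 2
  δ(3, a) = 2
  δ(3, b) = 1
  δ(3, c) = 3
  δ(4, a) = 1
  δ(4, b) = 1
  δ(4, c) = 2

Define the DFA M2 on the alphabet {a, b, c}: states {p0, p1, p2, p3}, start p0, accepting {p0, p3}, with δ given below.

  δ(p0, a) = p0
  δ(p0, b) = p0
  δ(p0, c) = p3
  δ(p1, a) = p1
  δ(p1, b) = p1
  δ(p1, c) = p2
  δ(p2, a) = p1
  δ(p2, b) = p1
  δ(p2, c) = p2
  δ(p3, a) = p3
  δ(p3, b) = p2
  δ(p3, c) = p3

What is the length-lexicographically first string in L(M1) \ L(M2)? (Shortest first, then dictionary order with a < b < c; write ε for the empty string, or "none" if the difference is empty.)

The string cab is accepted by M1 but not by M2.
No shorter string lies in the difference, and cab is the lexicographically first length-3 string in L(M1) \ L(M2).

cab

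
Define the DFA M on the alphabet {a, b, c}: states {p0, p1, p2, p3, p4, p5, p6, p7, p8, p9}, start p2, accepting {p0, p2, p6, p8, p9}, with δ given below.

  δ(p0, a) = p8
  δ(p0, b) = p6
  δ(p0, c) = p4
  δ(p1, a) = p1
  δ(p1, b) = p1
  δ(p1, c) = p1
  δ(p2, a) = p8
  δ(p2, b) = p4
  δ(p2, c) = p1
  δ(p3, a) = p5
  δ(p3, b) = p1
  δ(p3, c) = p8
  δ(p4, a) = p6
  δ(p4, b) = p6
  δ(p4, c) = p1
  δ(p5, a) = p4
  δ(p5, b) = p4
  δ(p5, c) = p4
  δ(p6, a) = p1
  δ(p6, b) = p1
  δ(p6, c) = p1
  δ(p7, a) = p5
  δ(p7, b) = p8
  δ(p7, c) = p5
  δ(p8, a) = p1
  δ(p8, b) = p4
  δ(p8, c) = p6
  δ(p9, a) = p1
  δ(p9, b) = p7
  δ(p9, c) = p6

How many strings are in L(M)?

7

The useful subgraph on states {p2, p4, p6, p8} is acyclic, so L(M) is finite; the longest accepting path visits 4 useful states, giving maximum string length 3.
Counting accepting paths from p2 by length: 1 of length 0, 1 of length 1, 3 of length 2, 2 of length 3. Total 7.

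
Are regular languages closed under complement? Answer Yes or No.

Take a complete DFA for L and swap accepting and non-accepting states; the resulting DFA accepts exactly Σ* \ L.
So the regular languages are closed under complement.

Yes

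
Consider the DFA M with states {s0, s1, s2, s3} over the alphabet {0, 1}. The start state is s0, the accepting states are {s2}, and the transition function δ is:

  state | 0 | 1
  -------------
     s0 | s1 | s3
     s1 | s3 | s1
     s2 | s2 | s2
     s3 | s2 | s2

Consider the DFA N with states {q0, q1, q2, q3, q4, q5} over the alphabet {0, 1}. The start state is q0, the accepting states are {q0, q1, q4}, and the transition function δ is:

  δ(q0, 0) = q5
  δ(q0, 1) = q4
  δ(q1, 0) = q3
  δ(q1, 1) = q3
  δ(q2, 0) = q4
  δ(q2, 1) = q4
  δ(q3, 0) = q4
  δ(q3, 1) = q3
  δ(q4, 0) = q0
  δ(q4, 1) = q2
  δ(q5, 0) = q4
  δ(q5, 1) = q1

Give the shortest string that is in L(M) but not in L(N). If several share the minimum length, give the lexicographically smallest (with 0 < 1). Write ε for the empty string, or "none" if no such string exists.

11

The string 11 is accepted by M but not by N.
No shorter string lies in the difference, and 11 is the lexicographically first length-2 string in L(M) \ L(N).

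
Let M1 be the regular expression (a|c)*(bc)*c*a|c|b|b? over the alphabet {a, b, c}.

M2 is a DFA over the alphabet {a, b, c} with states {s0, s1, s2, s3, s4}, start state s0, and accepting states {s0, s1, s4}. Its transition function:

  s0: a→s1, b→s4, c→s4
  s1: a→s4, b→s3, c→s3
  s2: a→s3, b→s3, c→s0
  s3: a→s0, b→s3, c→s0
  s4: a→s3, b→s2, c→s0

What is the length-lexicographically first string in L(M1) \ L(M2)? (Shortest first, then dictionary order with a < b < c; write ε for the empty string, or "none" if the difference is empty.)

The string ca is accepted by M1 but not by M2.
No shorter string lies in the difference, and ca is the lexicographically first length-2 string in L(M1) \ L(M2).

ca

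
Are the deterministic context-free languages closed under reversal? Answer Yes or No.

No

L = {c bⁿaⁿ : n≥0} ∪ {d b²ⁿaⁿ : n≥0} is a DCFL: the first symbol tells a deterministic PDA whether to pop one or two b's per a. Its reversal Lᴿ = {aⁿbⁿ c : n≥0} ∪ {aⁿb²ⁿ d : n≥0} is not. DCFLs are closed under right quotient by regular languages, and Lᴿ/{c, d} = {aⁿbⁿ : n≥0} ∪ {aⁿb²ⁿ : n≥0} — the standard context-free language accepted by no deterministic PDA (intuitively the machine would have to commit to a b-to-a ratio before the distinguishing marker arrives; formally, a DPDA for it would have a single run on aⁿb²ⁿ, accepting after the prefix aⁿbⁿ and accepting again after n more b's; an ordinary PDA that simulates it on a's and b's and, at any moment when it is accepting, may switch to reading only a fresh letter e while feeding each e to the simulation as a b, would accept aⁱbʲeᵏ (k≥1) exactly when both aⁱbʲ and aⁱbʲ⁺ᵏ are in the language, i.e. its language intersected with the regular set a*b*e⁺ would be exactly {aⁿbⁿeⁿ : n≥1} — impossible, since context-free languages are closed under intersection with regular sets and {aⁿbⁿeⁿ} is not context-free). So Lᴿ cannot be a DCFL.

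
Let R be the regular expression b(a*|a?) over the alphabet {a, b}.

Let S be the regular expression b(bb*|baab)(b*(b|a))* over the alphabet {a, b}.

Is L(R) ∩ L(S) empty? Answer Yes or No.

Yes

Converting the expression R to a DFA (subset construction, then merging equivalent states) gives the minimal DFA with states {r0, r1, r2}, start state r0, accepting states {r2} and transitions r0: a→r1, b→r2; r1: a→r1, b→r1; r2: a→r2, b→r1.
Converting the expression S to a DFA (subset construction, then merging equivalent states) gives the minimal DFA with states {s0, s1, s2, s3}, start state s0, accepting states {s3} and transitions s0: a→s1, b→s2; s1: a→s1, b→s1; s2: a→s1, b→s3; s3: a→s3, b→s3.
Exploring the product automaton R × S from the start pair (r0, s0), following both machines on each input symbol, reaches 5 state pairs: (r0, s0), (r1, s1), (r2, s2), (r2, s1), (r1, s3).
R accepts in {r2} and S accepts in {s3}; no reachable pair has both components accepting, so no string drives both machines to acceptance simultaneously and L(R) ∩ L(S) = ∅.
So no string is accepted by both, and the intersection is empty.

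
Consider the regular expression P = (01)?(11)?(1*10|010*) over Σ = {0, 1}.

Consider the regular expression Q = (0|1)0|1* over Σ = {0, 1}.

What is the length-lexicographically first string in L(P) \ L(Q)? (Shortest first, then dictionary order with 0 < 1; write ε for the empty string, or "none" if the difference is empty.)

01

The string 01 is accepted by P but not by Q.
No shorter string lies in the difference, and 01 is the lexicographically first length-2 string in L(P) \ L(Q).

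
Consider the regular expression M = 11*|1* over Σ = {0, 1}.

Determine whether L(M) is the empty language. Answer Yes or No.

The empty string ε matches the expression, so it belongs to L(M).
Since L(M) contains at least one string, it is not empty.

No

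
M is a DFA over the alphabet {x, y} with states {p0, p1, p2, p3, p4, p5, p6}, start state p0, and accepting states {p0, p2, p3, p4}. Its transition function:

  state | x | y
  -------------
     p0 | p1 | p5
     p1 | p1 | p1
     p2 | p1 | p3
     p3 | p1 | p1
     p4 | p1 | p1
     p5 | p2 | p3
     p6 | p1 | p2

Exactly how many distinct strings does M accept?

4

The useful subgraph on states {p0, p2, p3, p5} is acyclic, so L(M) is finite; the longest accepting path visits 4 useful states, giving maximum string length 3.
Counting accepting paths from p0 by length: 1 of length 0, 2 of length 2, 1 of length 3. Total 4.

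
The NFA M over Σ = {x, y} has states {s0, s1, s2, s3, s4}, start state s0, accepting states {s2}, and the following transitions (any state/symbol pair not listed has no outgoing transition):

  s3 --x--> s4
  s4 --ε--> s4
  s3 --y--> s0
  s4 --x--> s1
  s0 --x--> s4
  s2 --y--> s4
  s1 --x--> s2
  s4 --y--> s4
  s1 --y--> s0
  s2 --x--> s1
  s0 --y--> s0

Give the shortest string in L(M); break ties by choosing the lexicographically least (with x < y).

xxx

A breadth-first search from s0 reaches an accepting state first via the path s0 → s4 → s1 → s2 on input xxx.
No string of length < 3 is accepted (BFS exhausts all shorter strings without reaching an accepting state), and xxx is the lexicographically least accepting string of length 3.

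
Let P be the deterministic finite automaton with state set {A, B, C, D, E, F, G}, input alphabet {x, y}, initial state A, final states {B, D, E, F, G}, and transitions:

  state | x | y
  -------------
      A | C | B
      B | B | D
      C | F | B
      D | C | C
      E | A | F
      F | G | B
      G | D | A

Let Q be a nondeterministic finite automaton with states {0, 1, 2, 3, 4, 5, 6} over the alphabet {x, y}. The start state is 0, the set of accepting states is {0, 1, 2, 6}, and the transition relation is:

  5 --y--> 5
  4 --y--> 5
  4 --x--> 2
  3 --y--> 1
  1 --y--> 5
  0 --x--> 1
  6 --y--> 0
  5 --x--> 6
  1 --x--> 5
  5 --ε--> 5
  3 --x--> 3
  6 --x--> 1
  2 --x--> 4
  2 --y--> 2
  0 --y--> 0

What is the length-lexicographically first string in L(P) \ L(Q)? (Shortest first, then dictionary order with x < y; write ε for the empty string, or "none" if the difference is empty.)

xx

The string xx is accepted by P but not by Q.
No shorter string lies in the difference, and xx is the lexicographically first length-2 string in L(P) \ L(Q).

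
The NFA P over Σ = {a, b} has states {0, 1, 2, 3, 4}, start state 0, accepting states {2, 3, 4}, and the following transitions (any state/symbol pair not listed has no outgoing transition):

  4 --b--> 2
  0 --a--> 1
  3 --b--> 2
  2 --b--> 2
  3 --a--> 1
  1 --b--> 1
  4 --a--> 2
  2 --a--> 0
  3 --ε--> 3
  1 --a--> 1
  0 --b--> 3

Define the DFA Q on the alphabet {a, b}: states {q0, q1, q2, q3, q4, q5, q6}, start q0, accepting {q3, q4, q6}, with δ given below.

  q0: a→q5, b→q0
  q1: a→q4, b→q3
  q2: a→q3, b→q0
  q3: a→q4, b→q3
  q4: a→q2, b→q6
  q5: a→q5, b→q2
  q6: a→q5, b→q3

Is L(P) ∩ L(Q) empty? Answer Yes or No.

Exploring the product automaton P × Q from the start pair (0, q0), following both machines on each input symbol, reaches 11 state pairs: (0, q0), (1, q5), (3, q0), (1, q2), (2, q0), (1, q3), (1, q0), (0, q5), (1, q4), (3, q2), (1, q6).
P accepts in {2, 3, 4} and Q accepts in {q3, q4, q6}; no reachable pair has both components accepting, so no string drives both machines to acceptance simultaneously and L(P) ∩ L(Q) = ∅.
So no string is accepted by both, and the intersection is empty.

Yes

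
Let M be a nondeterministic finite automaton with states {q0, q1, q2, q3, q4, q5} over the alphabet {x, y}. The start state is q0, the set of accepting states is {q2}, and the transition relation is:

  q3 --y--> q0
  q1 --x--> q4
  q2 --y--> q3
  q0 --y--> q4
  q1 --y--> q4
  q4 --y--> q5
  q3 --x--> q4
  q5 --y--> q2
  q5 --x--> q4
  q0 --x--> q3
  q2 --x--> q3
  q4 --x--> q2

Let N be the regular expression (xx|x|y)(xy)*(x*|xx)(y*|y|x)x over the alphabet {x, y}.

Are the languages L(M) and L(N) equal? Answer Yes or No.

No

The string yyy is accepted by M but rejected by N.
So L(M) ≠ L(N).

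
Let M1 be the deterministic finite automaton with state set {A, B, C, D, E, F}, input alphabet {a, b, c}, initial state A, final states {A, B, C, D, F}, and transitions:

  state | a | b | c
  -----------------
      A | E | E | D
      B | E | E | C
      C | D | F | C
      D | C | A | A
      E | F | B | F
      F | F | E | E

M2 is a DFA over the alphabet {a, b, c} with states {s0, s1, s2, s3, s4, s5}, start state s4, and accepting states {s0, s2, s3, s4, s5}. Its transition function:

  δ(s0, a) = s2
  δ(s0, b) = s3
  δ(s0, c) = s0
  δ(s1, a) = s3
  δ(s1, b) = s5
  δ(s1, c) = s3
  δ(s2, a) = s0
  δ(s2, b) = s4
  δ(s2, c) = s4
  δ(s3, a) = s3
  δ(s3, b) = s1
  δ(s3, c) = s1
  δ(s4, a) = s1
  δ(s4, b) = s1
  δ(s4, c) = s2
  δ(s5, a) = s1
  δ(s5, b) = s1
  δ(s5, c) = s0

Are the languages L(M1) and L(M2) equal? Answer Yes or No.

Exploring the product automaton M1 × M2 from the start pair (A, s4), following both machines on each input symbol, reaches 6 state pairs: (A, s4), (E, s1), (D, s2), (F, s3), (B, s5), (C, s0).
M1 accepts in {A, B, C, D, F} and M2 accepts in {s0, s2, s3, s4, s5}. In every reachable pair the two components are either both accepting — (A, s4), (D, s2), (F, s3), (B, s5), (C, s0) — or both non-accepting, so no string is accepted by exactly one of the machines: L(M1) \ L(M2) and L(M2) \ L(M1) are both empty.
Hence every string is accepted by M1 iff it is accepted by M2, and the two languages coincide.

Yes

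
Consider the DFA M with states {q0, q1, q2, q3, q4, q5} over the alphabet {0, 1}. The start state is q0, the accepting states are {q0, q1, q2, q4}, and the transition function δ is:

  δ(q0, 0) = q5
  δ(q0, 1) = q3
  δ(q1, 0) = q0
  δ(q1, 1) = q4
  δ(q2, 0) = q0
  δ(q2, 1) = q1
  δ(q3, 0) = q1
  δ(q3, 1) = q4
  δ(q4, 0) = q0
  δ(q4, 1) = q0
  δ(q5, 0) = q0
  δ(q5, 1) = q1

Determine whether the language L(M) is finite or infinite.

State q0 is reachable from the start and can reach an accepting state, and it lies on the cycle q0 → q3 → q1 → q0.
Traversing that cycle any number of times yields accepted strings of unbounded length, so the language is infinite.

infinite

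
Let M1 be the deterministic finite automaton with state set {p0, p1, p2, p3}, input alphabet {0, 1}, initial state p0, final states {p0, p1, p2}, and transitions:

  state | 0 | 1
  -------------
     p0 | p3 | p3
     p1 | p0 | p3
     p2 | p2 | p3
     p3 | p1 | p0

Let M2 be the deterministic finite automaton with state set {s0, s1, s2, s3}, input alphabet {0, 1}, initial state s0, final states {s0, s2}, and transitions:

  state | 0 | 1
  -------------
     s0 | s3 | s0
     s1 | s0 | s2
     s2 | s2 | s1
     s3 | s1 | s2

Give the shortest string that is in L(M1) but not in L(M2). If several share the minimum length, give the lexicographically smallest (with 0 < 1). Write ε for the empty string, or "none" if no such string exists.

00

The string 00 is accepted by M1 but not by M2.
No shorter string lies in the difference, and 00 is the lexicographically first length-2 string in L(M1) \ L(M2).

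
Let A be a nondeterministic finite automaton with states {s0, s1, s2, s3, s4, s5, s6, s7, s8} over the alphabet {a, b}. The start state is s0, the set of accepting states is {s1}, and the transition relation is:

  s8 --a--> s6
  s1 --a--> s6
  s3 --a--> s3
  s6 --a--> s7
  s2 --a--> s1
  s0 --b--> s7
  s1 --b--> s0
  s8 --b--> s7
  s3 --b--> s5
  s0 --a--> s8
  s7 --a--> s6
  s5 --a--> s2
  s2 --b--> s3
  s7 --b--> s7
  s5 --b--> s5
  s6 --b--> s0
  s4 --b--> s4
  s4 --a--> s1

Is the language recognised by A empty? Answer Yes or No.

Yes

The states reachable from the start state are {s0, s6, s7, s8}.
None of the accepting states {s1} is reachable, so no string is accepted and L(A) = ∅.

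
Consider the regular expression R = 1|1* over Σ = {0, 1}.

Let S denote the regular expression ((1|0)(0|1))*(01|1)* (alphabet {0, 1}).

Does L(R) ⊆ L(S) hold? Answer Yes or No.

Yes

Converting the expression R to a DFA (subset construction, then merging equivalent states) gives the minimal DFA with states {r0, r1}, start state r0, accepting states {r0} and transitions r0: 0→r1, 1→r0; r1: 0→r1, 1→r1.
Converting the expression S to a DFA (subset construction, then merging equivalent states) gives the minimal DFA with states {s0, s1, s2}, start state s0, accepting states {s0, s2} and transitions s0: 0→s1, 1→s2; s1: 0→s0, 1→s0; s2: 0→s0, 1→s0.
Exploring the product automaton R × S from the start pair (r0, s0), following both machines on each input symbol, reaches 5 state pairs: (r0, s0), (r1, s1), (r0, s2), (r1, s0), (r1, s2).
R accepts in {r0} and S accepts in {s0, s2}. The reachable pairs whose R-component is accepting are (r0, s0), (r0, s2); in each of them the S-component is accepting too, so the product for L(R) \ L(S) (R-component accepting, S-component rejecting) has no reachable accepting pair and the difference is empty.
Hence every string in L(R) is also in L(S).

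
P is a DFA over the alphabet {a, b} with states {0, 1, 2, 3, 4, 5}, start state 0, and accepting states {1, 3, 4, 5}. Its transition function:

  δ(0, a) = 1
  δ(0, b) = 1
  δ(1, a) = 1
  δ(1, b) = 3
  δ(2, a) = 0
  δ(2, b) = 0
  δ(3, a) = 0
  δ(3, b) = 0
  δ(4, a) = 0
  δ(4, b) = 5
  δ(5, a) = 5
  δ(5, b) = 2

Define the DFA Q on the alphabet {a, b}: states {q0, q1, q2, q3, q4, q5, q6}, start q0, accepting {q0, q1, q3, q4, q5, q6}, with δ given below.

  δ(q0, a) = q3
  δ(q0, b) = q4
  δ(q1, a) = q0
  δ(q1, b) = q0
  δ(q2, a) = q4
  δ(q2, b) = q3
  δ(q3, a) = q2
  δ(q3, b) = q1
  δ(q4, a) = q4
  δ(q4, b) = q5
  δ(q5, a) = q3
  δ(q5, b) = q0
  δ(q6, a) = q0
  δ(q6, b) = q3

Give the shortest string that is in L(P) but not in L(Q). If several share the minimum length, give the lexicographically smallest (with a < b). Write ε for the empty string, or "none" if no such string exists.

The string aa is accepted by P but not by Q.
No shorter string lies in the difference, and aa is the lexicographically first length-2 string in L(P) \ L(Q).

aa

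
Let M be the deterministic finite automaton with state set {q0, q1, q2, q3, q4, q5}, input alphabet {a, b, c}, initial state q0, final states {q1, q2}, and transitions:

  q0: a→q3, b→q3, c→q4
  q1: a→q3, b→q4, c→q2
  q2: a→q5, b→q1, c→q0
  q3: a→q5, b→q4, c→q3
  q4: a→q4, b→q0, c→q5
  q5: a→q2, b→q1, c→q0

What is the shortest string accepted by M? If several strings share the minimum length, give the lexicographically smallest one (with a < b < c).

A breadth-first search from q0 reaches an accepting state first via the path q0 → q3 → q5 → q2 on input aaa.
No string of length < 3 is accepted (BFS exhausts all shorter strings without reaching an accepting state), and aaa is the lexicographically least accepting string of length 3.

aaa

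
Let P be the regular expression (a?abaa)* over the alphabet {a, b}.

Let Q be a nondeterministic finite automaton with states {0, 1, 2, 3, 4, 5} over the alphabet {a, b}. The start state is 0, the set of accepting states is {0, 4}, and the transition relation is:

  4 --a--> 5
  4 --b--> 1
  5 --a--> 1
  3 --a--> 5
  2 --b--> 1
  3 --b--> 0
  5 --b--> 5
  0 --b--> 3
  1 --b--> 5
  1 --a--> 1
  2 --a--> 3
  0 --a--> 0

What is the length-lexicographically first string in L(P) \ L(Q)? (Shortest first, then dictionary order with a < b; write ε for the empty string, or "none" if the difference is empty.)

abaa

The string abaa is accepted by P but not by Q.
No shorter string lies in the difference, and abaa is the lexicographically first length-4 string in L(P) \ L(Q).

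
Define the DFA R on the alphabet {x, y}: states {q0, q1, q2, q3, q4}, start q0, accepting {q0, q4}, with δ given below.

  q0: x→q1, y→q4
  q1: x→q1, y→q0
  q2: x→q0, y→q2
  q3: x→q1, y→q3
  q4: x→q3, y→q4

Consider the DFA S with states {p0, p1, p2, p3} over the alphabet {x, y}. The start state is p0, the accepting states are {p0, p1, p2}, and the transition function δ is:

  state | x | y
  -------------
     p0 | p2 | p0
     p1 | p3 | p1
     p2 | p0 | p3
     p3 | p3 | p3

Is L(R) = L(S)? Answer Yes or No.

The string xy is accepted by R but rejected by S.
So L(R) ≠ L(S).

No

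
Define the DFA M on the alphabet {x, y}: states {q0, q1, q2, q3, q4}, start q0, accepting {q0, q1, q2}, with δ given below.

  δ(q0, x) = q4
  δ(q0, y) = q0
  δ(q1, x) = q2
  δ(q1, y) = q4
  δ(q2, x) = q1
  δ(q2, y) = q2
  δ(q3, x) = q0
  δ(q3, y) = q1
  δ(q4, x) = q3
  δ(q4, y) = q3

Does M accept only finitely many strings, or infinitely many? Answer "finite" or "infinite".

infinite

State q0 is reachable from the start and can reach an accepting state, and it lies on the cycle q0 → q0.
Traversing that cycle any number of times yields accepted strings of unbounded length, so the language is infinite.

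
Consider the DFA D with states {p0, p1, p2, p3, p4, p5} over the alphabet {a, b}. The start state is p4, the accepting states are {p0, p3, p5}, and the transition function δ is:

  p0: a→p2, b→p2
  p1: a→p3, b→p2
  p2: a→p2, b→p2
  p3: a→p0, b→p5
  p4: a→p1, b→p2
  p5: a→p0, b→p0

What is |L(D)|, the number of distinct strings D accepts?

5

The useful subgraph on states {p0, p1, p3, p4, p5} is acyclic, so L(D) is finite; the longest accepting path visits 5 useful states, giving maximum string length 4.
Counting accepting paths from p4 by length: 1 of length 2, 2 of length 3, 2 of length 4. Total 5.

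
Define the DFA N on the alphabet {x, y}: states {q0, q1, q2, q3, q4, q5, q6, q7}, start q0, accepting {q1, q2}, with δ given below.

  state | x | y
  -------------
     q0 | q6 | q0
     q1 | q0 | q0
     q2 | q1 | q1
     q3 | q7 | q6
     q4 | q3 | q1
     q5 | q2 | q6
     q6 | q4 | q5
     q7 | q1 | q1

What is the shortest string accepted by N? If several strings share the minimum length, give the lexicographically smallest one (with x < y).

xxy

A breadth-first search from q0 reaches an accepting state first via the path q0 → q6 → q4 → q1 on input xxy.
No string of length < 3 is accepted (BFS exhausts all shorter strings without reaching an accepting state), and xxy is the lexicographically least accepting string of length 3.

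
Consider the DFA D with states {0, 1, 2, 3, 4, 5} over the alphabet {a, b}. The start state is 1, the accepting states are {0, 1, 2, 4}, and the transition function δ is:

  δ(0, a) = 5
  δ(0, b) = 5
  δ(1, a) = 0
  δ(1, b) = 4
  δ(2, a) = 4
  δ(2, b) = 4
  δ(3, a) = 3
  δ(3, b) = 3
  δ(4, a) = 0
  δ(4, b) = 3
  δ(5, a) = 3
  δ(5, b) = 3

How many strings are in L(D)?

The useful subgraph on states {0, 1, 4} is acyclic, so L(D) is finite; the longest accepting path visits 3 useful states, giving maximum string length 2.
Counting accepting paths from 1 by length: 1 of length 0, 2 of length 1, 1 of length 2. Total 4.

4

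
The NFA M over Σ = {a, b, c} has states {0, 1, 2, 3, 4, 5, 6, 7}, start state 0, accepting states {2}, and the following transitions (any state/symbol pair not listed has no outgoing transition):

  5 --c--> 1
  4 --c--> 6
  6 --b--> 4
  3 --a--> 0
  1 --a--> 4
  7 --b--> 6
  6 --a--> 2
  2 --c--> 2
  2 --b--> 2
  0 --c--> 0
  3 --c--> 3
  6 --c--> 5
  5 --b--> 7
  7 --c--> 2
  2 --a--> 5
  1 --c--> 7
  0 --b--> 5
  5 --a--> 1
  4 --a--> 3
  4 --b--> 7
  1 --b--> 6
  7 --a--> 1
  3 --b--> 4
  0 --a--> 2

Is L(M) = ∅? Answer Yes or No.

No

The string a is accepted: the run 0 → 2 ends in the accepting state 2.
Since at least one string is accepted, L(M) is not empty.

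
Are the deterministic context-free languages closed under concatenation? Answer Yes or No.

Take L₁ = {ε, c} (finite, hence regular and DCFL) and L₂ = {c aⁿbⁿ : n≥0} ∪ {cc aⁿb²ⁿ : n≥0} (a DCFL: the number of leading c's tells the DPDA whether to pop one stack symbol per b or per two b's). Then L₁L₂ ∩ cca⁺b* = {cc aⁿbⁿ : n≥1} ∪ {cc aⁿb²ⁿ : n≥1}. If L₁L₂ were a DCFL, so would be this intersection with a regular set, and a DPDA for it started from its configuration after reading cc would accept {aⁿbⁿ : n≥1} ∪ {aⁿb²ⁿ : n≥1}, which no deterministic PDA accepts (a DPDA for it would have a single run on aⁿb²ⁿ, accepting after the prefix aⁿbⁿ and accepting again after n more b's; an ordinary PDA that simulates it on a's and b's and, at any moment when it is accepting, may switch to reading only a fresh letter d while feeding each d to the simulation as a b, would accept aⁱbʲdᵏ (k≥1) exactly when both aⁱbʲ and aⁱbʲ⁺ᵏ are in the language, i.e. its language intersected with the regular set a*b*d⁺ would be exactly {aⁿbⁿdⁿ : n≥1} — impossible, since context-free languages are closed under intersection with regular sets and {aⁿbⁿdⁿ} is not context-free). Hence L₁L₂ is not a DCFL.

No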